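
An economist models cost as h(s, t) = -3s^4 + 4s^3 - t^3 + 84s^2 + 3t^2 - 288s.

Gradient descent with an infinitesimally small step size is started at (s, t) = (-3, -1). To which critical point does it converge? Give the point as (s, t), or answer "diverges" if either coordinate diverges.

h is separable, so gradient descent decouples: s follows -∂h/∂s, t follows -∂h/∂t.
∂h/∂s = -12(s - 3)(s - 2)(s + 4); at s=-3 this is -360, so s increases.
∂h/∂t = -3t(t - 2); at t=-1 this is -9, so t increases.
s converges to its nearest critical value 2 (a local min of the s-part); t converges to 0. The iterate converges to (2, 0).

(2, 0)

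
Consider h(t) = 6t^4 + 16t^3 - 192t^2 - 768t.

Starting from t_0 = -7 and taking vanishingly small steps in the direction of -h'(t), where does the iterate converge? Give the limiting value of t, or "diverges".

h'(t) = 24(t - 4)(t + 2)(t + 4), so h'(-7) = -3960.
Gradient descent moves in the -h' direction, i.e. t is increasing.
The nearest critical point in that direction is t = -4, where h'' = 384 > 0 (a local minimum). The iterate converges there.

-4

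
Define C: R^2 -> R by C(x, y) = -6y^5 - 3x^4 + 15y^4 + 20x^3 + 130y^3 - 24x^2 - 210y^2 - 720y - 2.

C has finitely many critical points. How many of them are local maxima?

C separates as a function of x plus a function of y, so ∇C=0 decouples.
∂C/∂x = -12x(x - 4)(x - 1) = 0 at x ∈ {0, 1, 4}; ∂C/∂y = -30(y - 4)(y - 2)(y + 1)(y + 3) = 0 at y ∈ {-3, -1, 2, 4}.
The Hessian is diagonal: diag(C_xx, C_yy). Second derivatives: C_xx(0)=-48, C_xx(1)=36, C_xx(4)=-144; C_yy(-3)=2100, C_yy(-1)=-900, C_yy(2)=900, C_yy(4)=-2100.
Local maxima occur where both diagonal entries negative: (0, -1), (0, 4), (4, -1), (4, 4). Count: 4.

4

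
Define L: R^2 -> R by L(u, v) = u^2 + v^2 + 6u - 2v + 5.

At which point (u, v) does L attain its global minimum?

L(u,v) separates as P(u) + Q(v) + 5, so its minimum is min P + min Q + 5.
P'(u) = 2u + 6 vanishes at u ∈ {-3}; Q'(v) = 2v - 2 vanishes at v ∈ {1}.
Local minima of P (where P''>0): P(-3)=-9. Local minima of Q: Q(1)=-1.
So the global minimum of L is P(-3) + Q(1) + 5 = -9 − 1 + 5 = -5, attained at (-3, 1).

(-3, 1)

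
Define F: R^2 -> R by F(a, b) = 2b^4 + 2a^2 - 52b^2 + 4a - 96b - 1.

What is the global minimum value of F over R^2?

F(a,b) separates as P(a) + Q(b) − 1, so its minimum is min P + min Q − 1.
P'(a) = 4a + 4 vanishes at a ∈ {-1}; Q'(b) = 8(b - 4)(b + 1)(b + 3) vanishes at b ∈ {-3, -1, 4}.
Local minima of P (where P''>0): P(-1)=-2. Local minima of Q: Q(-3)=-18, Q(4)=-704.
So the global minimum of F is P(-1) + Q(4) − 1 = -2 − 704 − 1 = -707, attained at (-1, 4).

-707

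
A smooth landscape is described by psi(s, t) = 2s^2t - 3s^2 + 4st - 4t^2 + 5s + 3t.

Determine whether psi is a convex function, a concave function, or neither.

neither

The term 2s^2t is cubic, so the Hessian is not constant.
∂²psi/∂s² = 4t - 6, which takes both signs as t varies (negative for sufficiently negative t). A diagonal entry of the Hessian changing sign means the Hessian is neither positive- nor negative-semidefinite on all of R^2.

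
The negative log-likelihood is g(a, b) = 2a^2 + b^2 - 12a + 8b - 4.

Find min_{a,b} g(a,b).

g(a,b) separates as P(a) + Q(b) − 4, so its minimum is min P + min Q − 4.
P'(a) = 4a - 12 vanishes at a ∈ {3}; Q'(b) = 2b + 8 vanishes at b ∈ {-4}.
Local minima of P (where P''>0): P(3)=-18. Local minima of Q: Q(-4)=-16.
So the global minimum of g is P(3) + Q(-4) − 4 = -18 − 16 − 4 = -38, attained at (3, -4).

-38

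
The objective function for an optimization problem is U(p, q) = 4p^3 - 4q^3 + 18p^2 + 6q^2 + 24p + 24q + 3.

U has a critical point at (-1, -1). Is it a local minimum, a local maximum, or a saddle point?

local minimum

The mixed partial ∂²U/∂p∂q is 0, so the Hessian at any point is diag(U_pp, U_qq) = diag(12(2p + 3), 12(-2q + 1)).
At (-1, -1): H = diag(12, 36).
Both eigenvalues are positive, so H is positive definite: a local minimum.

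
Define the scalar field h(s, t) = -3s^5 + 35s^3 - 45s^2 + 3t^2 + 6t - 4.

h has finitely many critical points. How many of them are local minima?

2

h separates as a function of s plus a function of t, so ∇h=0 decouples.
∂h/∂s = -15s(s - 2)(s - 1)(s + 3) = 0 at s ∈ {-3, 0, 1, 2}; ∂h/∂t = 6(t + 1) = 0 at t ∈ {-1}.
The Hessian is diagonal: diag(h_ss, h_tt). Second derivatives: h_ss(-3)=900, h_ss(0)=-90, h_ss(1)=60, h_ss(2)=-150; h_tt(-1)=6.
Local minima occur where both diagonal entries positive: (-3, -1), (1, -1). Count: 2.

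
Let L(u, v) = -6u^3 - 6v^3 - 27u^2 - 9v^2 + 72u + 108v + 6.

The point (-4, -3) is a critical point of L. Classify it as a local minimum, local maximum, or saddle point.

The mixed partial ∂²L/∂u∂v is 0, so the Hessian at any point is diag(L_uu, L_vv) = diag(-18(2u + 3), -18(2v + 1)).
At (-4, -3): H = diag(90, 90).
Both eigenvalues are positive, so H is positive definite: a local minimum.

local minimum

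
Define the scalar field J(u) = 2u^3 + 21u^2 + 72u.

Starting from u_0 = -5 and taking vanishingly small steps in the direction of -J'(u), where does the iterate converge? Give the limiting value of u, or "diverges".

J'(u) = 6(u + 3)(u + 4), so J'(-5) = 12.
Gradient descent moves in the -J' direction, i.e. u is decreasing.
There is no critical point below u=-5, and J' keeps the same sign, so the iterate runs off to −∞.

diverges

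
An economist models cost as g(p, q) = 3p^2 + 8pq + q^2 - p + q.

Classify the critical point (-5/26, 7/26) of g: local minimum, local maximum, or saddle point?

saddle point

The Hessian of g is constant: H = [[6, 8], [8, 2]].
det(H) = 6·2 − 8² = -52.
Since det(H) < 0, H is indefinite and the critical point is a saddle point.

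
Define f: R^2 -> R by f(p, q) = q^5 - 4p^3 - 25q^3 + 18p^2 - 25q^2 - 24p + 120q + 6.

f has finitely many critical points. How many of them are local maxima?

f separates as a function of p plus a function of q, so ∇f=0 decouples.
∂f/∂p = -12(p - 2)(p - 1) = 0 at p ∈ {1, 2}; ∂f/∂q = 5(q - 4)(q - 1)(q + 2)(q + 3) = 0 at q ∈ {-3, -2, 1, 4}.
The Hessian is diagonal: diag(f_pp, f_qq). Second derivatives: f_pp(1)=12, f_pp(2)=-12; f_qq(-3)=-140, f_qq(-2)=90, f_qq(1)=-180, f_qq(4)=630.
Local maxima occur where both diagonal entries negative: (2, -3), (2, 1). Count: 2.

2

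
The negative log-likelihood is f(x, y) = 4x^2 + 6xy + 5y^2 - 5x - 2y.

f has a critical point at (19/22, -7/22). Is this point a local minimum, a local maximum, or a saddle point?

local minimum

The Hessian of f is constant: H = [[8, 6], [6, 10]].
det(H) = 8·10 − 6² = 44.
det(H) > 0 and tr(H) = 18 > 0, so H is positive definite and the point is a local minimum.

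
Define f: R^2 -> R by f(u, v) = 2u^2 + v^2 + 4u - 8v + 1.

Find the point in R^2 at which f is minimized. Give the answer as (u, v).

f(u,v) separates as P(u) + Q(v) + 1, so its minimum is min P + min Q + 1.
P'(u) = 4u + 4 vanishes at u ∈ {-1}; Q'(v) = 2v - 8 vanishes at v ∈ {4}.
Local minima of P (where P''>0): P(-1)=-2. Local minima of Q: Q(4)=-16.
So the global minimum of f is P(-1) + Q(4) + 1 = -2 − 16 + 1 = -17, attained at (-1, 4).

(-1, 4)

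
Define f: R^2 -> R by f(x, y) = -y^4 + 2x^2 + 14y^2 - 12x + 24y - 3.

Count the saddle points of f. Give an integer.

f separates as a function of x plus a function of y, so ∇f=0 decouples.
∂f/∂x = 4(x - 3) = 0 at x ∈ {3}; ∂f/∂y = -4(y - 3)(y + 1)(y + 2) = 0 at y ∈ {-2, -1, 3}.
The Hessian is diagonal: diag(f_xx, f_yy). Second derivatives: f_xx(3)=4; f_yy(-2)=-20, f_yy(-1)=16, f_yy(3)=-80.
Saddle points occur where the two diagonal entries have opposite signs: (3, -2), (3, 3). Count: 2.

2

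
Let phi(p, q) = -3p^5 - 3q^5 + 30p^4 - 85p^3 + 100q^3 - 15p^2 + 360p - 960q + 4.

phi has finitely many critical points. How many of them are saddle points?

phi separates as a function of p plus a function of q, so ∇phi=0 decouples.
∂phi/∂p = -15(p - 4)(p - 3)(p - 2)(p + 1) = 0 at p ∈ {-1, 2, 3, 4}; ∂phi/∂q = -15(q - 4)(q - 2)(q + 2)(q + 4) = 0 at q ∈ {-4, -2, 2, 4}.
The Hessian is diagonal: diag(phi_pp, phi_qq). Second derivatives: phi_pp(-1)=900, phi_pp(2)=-90, phi_pp(3)=60, phi_pp(4)=-150; phi_qq(-4)=1440, phi_qq(-2)=-720, phi_qq(2)=720, phi_qq(4)=-1440.
Saddle points occur where the two diagonal entries have opposite signs: (-1, -2), (-1, 4), (2, -4), (2, 2), (3, -2), (3, 4), (4, -4), (4, 2). Count: 8.

8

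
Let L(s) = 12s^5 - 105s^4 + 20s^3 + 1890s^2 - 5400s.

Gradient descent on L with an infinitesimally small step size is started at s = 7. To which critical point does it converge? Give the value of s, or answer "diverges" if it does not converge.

5

L'(s) = 60(s - 5)(s - 3)(s - 2)(s + 3), so L'(7) = 24000.
Gradient descent moves in the -L' direction, i.e. s is decreasing.
The nearest critical point in that direction is s = 5, where L'' = 2880 > 0 (a local minimum). The iterate converges there.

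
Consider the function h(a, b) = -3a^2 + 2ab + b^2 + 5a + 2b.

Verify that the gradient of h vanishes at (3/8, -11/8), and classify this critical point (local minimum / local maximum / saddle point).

∇h = (-6a + 2b + 5, 2a + 2b + 2); substituting (3/8, -11/8) gives ∇h = (0, 0), so (3/8, -11/8) is indeed a critical point.
The Hessian of h is constant: H = [[-6, 2], [2, 2]].
det(H) = (-6)·2 − 2² = -16.
Since det(H) < 0, H is indefinite and the critical point is a saddle point.

saddle point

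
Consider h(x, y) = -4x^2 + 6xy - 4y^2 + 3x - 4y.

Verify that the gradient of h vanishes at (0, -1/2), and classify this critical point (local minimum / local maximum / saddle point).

∇h = (-8x + 6y + 3, 6x - 8y - 4); substituting (0, -1/2) gives ∇h = (0, 0), so (0, -1/2) is indeed a critical point.
The Hessian of h is constant: H = [[-8, 6], [6, -8]].
det(H) = (-8)·(-8) − 6² = 28.
det(H) > 0 and tr(H) = -16 < 0, so H is negative definite and the point is a local maximum.

local maximum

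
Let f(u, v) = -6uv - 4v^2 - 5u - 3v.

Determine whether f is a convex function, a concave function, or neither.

f is quadratic, so its Hessian is the constant matrix H = [[0, -6], [-6, -8]].
det(H) = -36, tr(H) = -8.
det(H) < 0, so H is indefinite: neither convex nor concave.

neither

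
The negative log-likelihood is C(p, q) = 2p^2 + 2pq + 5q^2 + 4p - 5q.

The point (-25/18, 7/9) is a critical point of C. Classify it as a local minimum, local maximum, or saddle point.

The Hessian of C is constant: H = [[4, 2], [2, 10]].
det(H) = 4·10 − 2² = 36.
det(H) > 0 and tr(H) = 14 > 0, so H is positive definite and the point is a local minimum.

local minimum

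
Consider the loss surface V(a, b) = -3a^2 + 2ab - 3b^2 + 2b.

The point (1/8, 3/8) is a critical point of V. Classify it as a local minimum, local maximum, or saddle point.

The Hessian of V is constant: H = [[-6, 2], [2, -6]].
det(H) = (-6)·(-6) − 2² = 32.
det(H) > 0 and tr(H) = -12 < 0, so H is negative definite and the point is a local maximum.

local maximum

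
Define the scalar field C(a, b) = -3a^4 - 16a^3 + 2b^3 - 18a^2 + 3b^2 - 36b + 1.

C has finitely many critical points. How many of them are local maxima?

C separates as a function of a plus a function of b, so ∇C=0 decouples.
∂C/∂a = -12a(a + 1)(a + 3) = 0 at a ∈ {-3, -1, 0}; ∂C/∂b = 6(b - 2)(b + 3) = 0 at b ∈ {-3, 2}.
The Hessian is diagonal: diag(C_aa, C_bb). Second derivatives: C_aa(-3)=-72, C_aa(-1)=24, C_aa(0)=-36; C_bb(-3)=-30, C_bb(2)=30.
Local maxima occur where both diagonal entries negative: (-3, -3), (0, -3). Count: 2.

2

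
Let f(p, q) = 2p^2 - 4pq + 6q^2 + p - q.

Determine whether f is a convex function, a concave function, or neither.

convex

f is quadratic, so its Hessian is the constant matrix H = [[4, -4], [-4, 12]].
det(H) = 32, tr(H) = 16.
det(H) > 0 and tr(H) > 0, so H is positive definite everywhere: convex.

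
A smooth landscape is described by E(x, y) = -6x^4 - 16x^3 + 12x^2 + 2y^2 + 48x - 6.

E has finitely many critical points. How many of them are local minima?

1

E separates as a function of x plus a function of y, so ∇E=0 decouples.
∂E/∂x = -24(x - 1)(x + 1)(x + 2) = 0 at x ∈ {-2, -1, 1}; ∂E/∂y = 4y = 0 at y ∈ {0}.
The Hessian is diagonal: diag(E_xx, E_yy). Second derivatives: E_xx(-2)=-72, E_xx(-1)=48, E_xx(1)=-144; E_yy(0)=4.
Local minima occur where both diagonal entries positive: (-1, 0). Count: 1.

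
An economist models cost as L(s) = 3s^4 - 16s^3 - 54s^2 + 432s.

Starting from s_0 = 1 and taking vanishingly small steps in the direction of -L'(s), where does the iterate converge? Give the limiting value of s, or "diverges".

-3

L'(s) = 12(s - 4)(s - 3)(s + 3), so L'(1) = 288.
Gradient descent moves in the -L' direction, i.e. s is decreasing.
The nearest critical point in that direction is s = -3, where L'' = 504 > 0 (a local minimum). The iterate converges there.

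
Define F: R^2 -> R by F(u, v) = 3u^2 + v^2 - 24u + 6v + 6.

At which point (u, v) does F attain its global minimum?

F(u,v) separates as P(u) + Q(v) + 6, so its minimum is min P + min Q + 6.
P'(u) = 6u - 24 vanishes at u ∈ {4}; Q'(v) = 2v + 6 vanishes at v ∈ {-3}.
Local minima of P (where P''>0): P(4)=-48. Local minima of Q: Q(-3)=-9.
So the global minimum of F is P(4) + Q(-3) + 6 = -48 − 9 + 6 = -51, attained at (4, -3).

(4, -3)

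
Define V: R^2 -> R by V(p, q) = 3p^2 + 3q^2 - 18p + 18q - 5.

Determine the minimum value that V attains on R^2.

-59

V(p,q) separates as A(p) + B(q) − 5, so its minimum is min A + min B − 5.
A'(p) = 6p - 18 vanishes at p ∈ {3}; B'(q) = 6q + 18 vanishes at q ∈ {-3}.
Local minima of A (where A''>0): A(3)=-27. Local minima of B: B(-3)=-27.
So the global minimum of V is A(3) + B(-3) − 5 = -27 − 27 − 5 = -59, attained at (3, -3).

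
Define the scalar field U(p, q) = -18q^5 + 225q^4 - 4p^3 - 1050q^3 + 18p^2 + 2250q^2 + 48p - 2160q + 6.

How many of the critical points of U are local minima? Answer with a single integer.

U separates as a function of p plus a function of q, so ∇U=0 decouples.
∂U/∂p = -12(p - 4)(p + 1) = 0 at p ∈ {-1, 4}; ∂U/∂q = -90(q - 4)(q - 3)(q - 2)(q - 1) = 0 at q ∈ {1, 2, 3, 4}.
The Hessian is diagonal: diag(U_pp, U_qq). Second derivatives: U_pp(-1)=60, U_pp(4)=-60; U_qq(1)=540, U_qq(2)=-180, U_qq(3)=180, U_qq(4)=-540.
Local minima occur where both diagonal entries positive: (-1, 1), (-1, 3). Count: 2.

2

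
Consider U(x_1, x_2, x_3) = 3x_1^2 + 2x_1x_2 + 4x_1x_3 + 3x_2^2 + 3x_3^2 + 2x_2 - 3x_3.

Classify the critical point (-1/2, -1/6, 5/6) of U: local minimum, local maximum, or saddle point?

The Hessian is constant: H = [[6, 2, 4], [2, 6, 0], [4, 0, 6]].
Leading principal minors: Δ₁ = 6, Δ₂ = 32, Δ₃ = 96.
All leading minors are positive, so H is positive definite: a local minimum.

local minimum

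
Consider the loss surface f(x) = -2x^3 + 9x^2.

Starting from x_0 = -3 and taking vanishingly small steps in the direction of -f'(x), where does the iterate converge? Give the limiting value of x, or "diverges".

f'(x) = -6x(x - 3), so f'(-3) = -108.
Gradient descent moves in the -f' direction, i.e. x is increasing.
The nearest critical point in that direction is x = 0, where f'' = 18 > 0 (a local minimum). The iterate converges there.

0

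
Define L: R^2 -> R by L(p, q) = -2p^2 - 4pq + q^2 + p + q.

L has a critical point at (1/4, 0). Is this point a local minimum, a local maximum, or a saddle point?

The Hessian of L is constant: H = [[-4, -4], [-4, 2]].
det(H) = (-4)·2 − (-4)² = -24.
Since det(H) < 0, H is indefinite and the critical point is a saddle point.

saddle point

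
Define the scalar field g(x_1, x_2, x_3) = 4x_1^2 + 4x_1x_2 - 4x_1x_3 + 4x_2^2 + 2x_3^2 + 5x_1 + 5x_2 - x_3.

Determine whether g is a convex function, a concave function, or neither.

convex

g is quadratic, so its Hessian is the constant matrix H = [[8, 4, -4], [4, 8, 0], [-4, 0, 4]].
Leading principal minors: 8, 48, 64.
All positive ⇒ H ≻ 0 ⇒ convex.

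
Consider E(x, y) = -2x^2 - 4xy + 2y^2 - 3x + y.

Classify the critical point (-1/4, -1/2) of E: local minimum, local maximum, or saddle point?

The Hessian of E is constant: H = [[-4, -4], [-4, 4]].
det(H) = (-4)·4 − (-4)² = -32.
Since det(H) < 0, H is indefinite and the critical point is a saddle point.

saddle point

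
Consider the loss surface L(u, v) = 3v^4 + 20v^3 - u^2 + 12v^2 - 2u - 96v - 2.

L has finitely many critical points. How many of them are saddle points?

L separates as a function of u plus a function of v, so ∇L=0 decouples.
∂L/∂u = -2(u + 1) = 0 at u ∈ {-1}; ∂L/∂v = 12(v - 1)(v + 2)(v + 4) = 0 at v ∈ {-4, -2, 1}.
The Hessian is diagonal: diag(L_uu, L_vv). Second derivatives: L_uu(-1)=-2; L_vv(-4)=120, L_vv(-2)=-72, L_vv(1)=180.
Saddle points occur where the two diagonal entries have opposite signs: (-1, -4), (-1, 1). Count: 2.

2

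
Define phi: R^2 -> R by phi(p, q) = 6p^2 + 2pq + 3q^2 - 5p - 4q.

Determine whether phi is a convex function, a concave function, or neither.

convex

phi is quadratic, so its Hessian is the constant matrix H = [[12, 2], [2, 6]].
det(H) = 68, tr(H) = 18.
det(H) > 0 and tr(H) > 0, so H is positive definite everywhere: convex.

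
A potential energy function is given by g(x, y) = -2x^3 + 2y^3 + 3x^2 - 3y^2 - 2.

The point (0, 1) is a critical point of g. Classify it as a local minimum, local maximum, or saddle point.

local minimum

The mixed partial ∂²g/∂x∂y is 0, so the Hessian at any point is diag(g_xx, g_yy) = diag(6(-2x + 1), 6(2y - 1)).
At (0, 1): H = diag(6, 6).
Both eigenvalues are positive, so H is positive definite: a local minimum.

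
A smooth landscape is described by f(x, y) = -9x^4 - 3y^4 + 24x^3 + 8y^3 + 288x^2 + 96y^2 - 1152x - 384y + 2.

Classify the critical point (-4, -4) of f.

local maximum

The mixed partial ∂²f/∂x∂y is 0, so the Hessian at any point is diag(f_xx, f_yy) = diag(36(-3x^2 + 4x + 16), 12(-3y^2 + 4y + 16)).
At (-4, -4): H = diag(-1728, -576).
Both eigenvalues are negative, so H is negative definite: a local maximum.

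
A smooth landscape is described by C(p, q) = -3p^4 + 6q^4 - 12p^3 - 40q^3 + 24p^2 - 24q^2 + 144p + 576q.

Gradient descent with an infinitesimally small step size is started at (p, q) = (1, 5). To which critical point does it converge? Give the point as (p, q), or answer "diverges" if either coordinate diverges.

C is separable, so gradient descent decouples: p follows -∂C/∂p, q follows -∂C/∂q.
∂C/∂p = -12(p - 2)(p + 2)(p + 3); at p=1 this is 144, so p decreases.
∂C/∂q = 24(q - 4)(q - 3)(q + 2); at q=5 this is 336, so q decreases.
p converges to its nearest critical value -2 (a local min of the p-part); q converges to 4. The iterate converges to (-2, 4).

(-2, 4)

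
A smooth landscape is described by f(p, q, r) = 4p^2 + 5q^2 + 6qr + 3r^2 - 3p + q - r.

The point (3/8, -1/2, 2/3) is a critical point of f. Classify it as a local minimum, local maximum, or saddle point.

local minimum

The Hessian is constant: H = [[8, 0, 0], [0, 10, 6], [0, 6, 6]].
Leading principal minors: Δ₁ = 8, Δ₂ = 80, Δ₃ = 192.
All leading minors are positive, so H is positive definite: a local minimum.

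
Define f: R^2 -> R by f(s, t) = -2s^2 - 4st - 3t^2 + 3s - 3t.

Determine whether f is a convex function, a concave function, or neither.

f is quadratic, so its Hessian is the constant matrix H = [[-4, -4], [-4, -6]].
det(H) = 8, tr(H) = -10.
det(H) > 0 and tr(H) < 0, so H is negative definite everywhere: concave.

concave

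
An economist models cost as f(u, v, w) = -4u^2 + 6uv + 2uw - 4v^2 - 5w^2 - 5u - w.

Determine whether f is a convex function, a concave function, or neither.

concave

f is quadratic, so its Hessian is the constant matrix H = [[-8, 6, 2], [6, -8, 0], [2, 0, -10]].
Leading principal minors: -8, 28, -248.
Signs alternate −, +, − ⇒ H ≺ 0 ⇒ concave.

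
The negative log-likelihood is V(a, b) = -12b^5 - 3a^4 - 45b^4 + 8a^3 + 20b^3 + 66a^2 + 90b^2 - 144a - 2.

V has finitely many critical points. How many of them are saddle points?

6

V separates as a function of a plus a function of b, so ∇V=0 decouples.
∂V/∂a = -12(a - 4)(a - 1)(a + 3) = 0 at a ∈ {-3, 1, 4}; ∂V/∂b = -60b(b - 1)(b + 1)(b + 3) = 0 at b ∈ {-3, -1, 0, 1}.
The Hessian is diagonal: diag(V_aa, V_bb). Second derivatives: V_aa(-3)=-336, V_aa(1)=144, V_aa(4)=-252; V_bb(-3)=1440, V_bb(-1)=-240, V_bb(0)=180, V_bb(1)=-480.
Saddle points occur where the two diagonal entries have opposite signs: (-3, -3), (-3, 0), (1, -1), (1, 1), (4, -3), (4, 0). Count: 6.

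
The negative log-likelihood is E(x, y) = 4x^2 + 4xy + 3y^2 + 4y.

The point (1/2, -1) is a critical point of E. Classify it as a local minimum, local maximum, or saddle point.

The Hessian of E is constant: H = [[8, 4], [4, 6]].
det(H) = 8·6 − 4² = 32.
det(H) > 0 and tr(H) = 14 > 0, so H is positive definite and the point is a local minimum.

local minimum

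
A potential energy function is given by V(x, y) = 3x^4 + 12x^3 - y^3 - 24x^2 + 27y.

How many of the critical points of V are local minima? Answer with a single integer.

V separates as a function of x plus a function of y, so ∇V=0 decouples.
∂V/∂x = 12x(x - 1)(x + 4) = 0 at x ∈ {-4, 0, 1}; ∂V/∂y = -3(y - 3)(y + 3) = 0 at y ∈ {-3, 3}.
The Hessian is diagonal: diag(V_xx, V_yy). Second derivatives: V_xx(-4)=240, V_xx(0)=-48, V_xx(1)=60; V_yy(-3)=18, V_yy(3)=-18.
Local minima occur where both diagonal entries positive: (-4, -3), (1, -3). Count: 2.

2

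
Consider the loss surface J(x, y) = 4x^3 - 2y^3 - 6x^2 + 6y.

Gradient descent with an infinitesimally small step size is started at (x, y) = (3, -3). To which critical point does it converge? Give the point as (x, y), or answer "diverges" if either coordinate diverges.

J is separable, so gradient descent decouples: x follows -∂J/∂x, y follows -∂J/∂y.
∂J/∂x = 12x(x - 1); at x=3 this is 72, so x decreases.
∂J/∂y = -6(y - 1)(y + 1); at y=-3 this is -48, so y increases.
x converges to its nearest critical value 1 (a local min of the x-part); y converges to -1. The iterate converges to (1, -1).

(1, -1)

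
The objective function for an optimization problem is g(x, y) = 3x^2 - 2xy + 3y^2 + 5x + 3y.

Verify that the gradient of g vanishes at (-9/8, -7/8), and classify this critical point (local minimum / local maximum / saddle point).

local minimum

∇g = (6x - 2y + 5, -2x + 6y + 3); substituting (-9/8, -7/8) gives ∇g = (0, 0), so (-9/8, -7/8) is indeed a critical point.
The Hessian of g is constant: H = [[6, -2], [-2, 6]].
det(H) = 6·6 − (-2)² = 32.
det(H) > 0 and tr(H) = 12 > 0, so H is positive definite and the point is a local minimum.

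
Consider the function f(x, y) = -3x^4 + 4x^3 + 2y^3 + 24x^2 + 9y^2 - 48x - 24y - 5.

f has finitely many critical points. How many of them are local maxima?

2

f separates as a function of x plus a function of y, so ∇f=0 decouples.
∂f/∂x = -12(x - 2)(x - 1)(x + 2) = 0 at x ∈ {-2, 1, 2}; ∂f/∂y = 6(y - 1)(y + 4) = 0 at y ∈ {-4, 1}.
The Hessian is diagonal: diag(f_xx, f_yy). Second derivatives: f_xx(-2)=-144, f_xx(1)=36, f_xx(2)=-48; f_yy(-4)=-30, f_yy(1)=30.
Local maxima occur where both diagonal entries negative: (-2, -4), (2, -4). Count: 2.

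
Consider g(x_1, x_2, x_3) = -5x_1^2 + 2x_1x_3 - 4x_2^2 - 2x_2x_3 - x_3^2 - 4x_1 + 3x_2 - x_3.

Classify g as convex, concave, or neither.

g is quadratic, so its Hessian is the constant matrix H = [[-10, 0, 2], [0, -8, -2], [2, -2, -2]].
Leading principal minors: -10, 80, -88.
Signs alternate −, +, − ⇒ H ≺ 0 ⇒ concave.

concave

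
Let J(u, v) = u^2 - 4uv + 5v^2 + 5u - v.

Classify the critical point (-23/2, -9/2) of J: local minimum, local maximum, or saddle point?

local minimum

The Hessian of J is constant: H = [[2, -4], [-4, 10]].
det(H) = 2·10 − (-4)² = 4.
det(H) > 0 and tr(H) = 12 > 0, so H is positive definite and the point is a local minimum.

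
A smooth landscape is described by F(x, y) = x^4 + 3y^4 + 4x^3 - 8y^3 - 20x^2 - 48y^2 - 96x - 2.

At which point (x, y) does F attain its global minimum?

F(x,y) separates as P(x) + Q(y) − 2, so its minimum is min P + min Q − 2.
P'(x) = 4(x - 3)(x + 2)(x + 4) vanishes at x ∈ {-4, -2, 3}; Q'(y) = 12y(y - 4)(y + 2) vanishes at y ∈ {-2, 0, 4}.
Local minima of P (where P''>0): P(-4)=64, P(3)=-279. Local minima of Q: Q(-2)=-80, Q(4)=-512.
So the global minimum of F is P(3) + Q(4) − 2 = -279 − 512 − 2 = -793, attained at (3, 4).

(3, 4)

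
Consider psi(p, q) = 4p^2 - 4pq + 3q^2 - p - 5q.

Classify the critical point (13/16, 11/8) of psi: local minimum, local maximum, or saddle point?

The Hessian of psi is constant: H = [[8, -4], [-4, 6]].
det(H) = 8·6 − (-4)² = 32.
det(H) > 0 and tr(H) = 14 > 0, so H is positive definite and the point is a local minimum.

local minimum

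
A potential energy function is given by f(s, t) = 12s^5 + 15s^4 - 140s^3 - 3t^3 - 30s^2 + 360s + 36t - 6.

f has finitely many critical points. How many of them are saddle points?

f separates as a function of s plus a function of t, so ∇f=0 decouples.
∂f/∂s = 60(s - 2)(s - 1)(s + 1)(s + 3) = 0 at s ∈ {-3, -1, 1, 2}; ∂f/∂t = -9(t - 2)(t + 2) = 0 at t ∈ {-2, 2}.
The Hessian is diagonal: diag(f_ss, f_tt). Second derivatives: f_ss(-3)=-2400, f_ss(-1)=720, f_ss(1)=-480, f_ss(2)=900; f_tt(-2)=36, f_tt(2)=-36.
Saddle points occur where the two diagonal entries have opposite signs: (-3, -2), (-1, 2), (1, -2), (2, 2). Count: 4.

4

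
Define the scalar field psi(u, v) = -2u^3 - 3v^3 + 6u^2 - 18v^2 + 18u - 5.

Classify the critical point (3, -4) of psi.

saddle point

The mixed partial ∂²psi/∂u∂v is 0, so the Hessian at any point is diag(psi_uu, psi_vv) = diag(12(-u + 1), -18(v + 2)).
At (3, -4): H = diag(-24, 36).
The eigenvalues have opposite signs, so H is indefinite: a saddle point.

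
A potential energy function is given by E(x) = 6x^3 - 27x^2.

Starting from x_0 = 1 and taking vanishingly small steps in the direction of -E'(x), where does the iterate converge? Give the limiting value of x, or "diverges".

3

E'(x) = 18x(x - 3), so E'(1) = -36.
Gradient descent moves in the -E' direction, i.e. x is increasing.
The nearest critical point in that direction is x = 3, where E'' = 54 > 0 (a local minimum). The iterate converges there.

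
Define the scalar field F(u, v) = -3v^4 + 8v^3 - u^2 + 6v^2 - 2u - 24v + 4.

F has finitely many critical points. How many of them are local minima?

0

F separates as a function of u plus a function of v, so ∇F=0 decouples.
∂F/∂u = -2(u + 1) = 0 at u ∈ {-1}; ∂F/∂v = -12(v - 2)(v - 1)(v + 1) = 0 at v ∈ {-1, 1, 2}.
The Hessian is diagonal: diag(F_uu, F_vv). Second derivatives: F_uu(-1)=-2; F_vv(-1)=-72, F_vv(1)=24, F_vv(2)=-36.
Local minima occur where both diagonal entries positive: none. Count: 0.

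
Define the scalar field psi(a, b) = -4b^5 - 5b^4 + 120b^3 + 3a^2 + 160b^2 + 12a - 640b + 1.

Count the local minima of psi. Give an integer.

2

psi separates as a function of a plus a function of b, so ∇psi=0 decouples.
∂psi/∂a = 6(a + 2) = 0 at a ∈ {-2}; ∂psi/∂b = -20(b - 4)(b - 1)(b + 2)(b + 4) = 0 at b ∈ {-4, -2, 1, 4}.
The Hessian is diagonal: diag(psi_aa, psi_bb). Second derivatives: psi_aa(-2)=6; psi_bb(-4)=1600, psi_bb(-2)=-720, psi_bb(1)=900, psi_bb(4)=-2880.
Local minima occur where both diagonal entries positive: (-2, -4), (-2, 1). Count: 2.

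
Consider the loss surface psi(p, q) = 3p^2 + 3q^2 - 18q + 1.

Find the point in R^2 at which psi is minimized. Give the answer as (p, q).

psi(p,q) separates as A(p) + B(q) + 1, so its minimum is min A + min B + 1.
A'(p) = 6p vanishes at p ∈ {0}; B'(q) = 6q - 18 vanishes at q ∈ {3}.
Local minima of A (where A''>0): A(0)=0. Local minima of B: B(3)=-27.
So the global minimum of psi is A(0) + B(3) + 1 = 0 − 27 + 1 = -26, attained at (0, 3).

(0, 3)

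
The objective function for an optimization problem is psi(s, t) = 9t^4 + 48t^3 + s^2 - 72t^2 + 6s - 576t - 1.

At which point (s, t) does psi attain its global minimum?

(-3, 2)

psi(s,t) separates as P(s) + Q(t) − 1, so its minimum is min P + min Q − 1.
P'(s) = 2s + 6 vanishes at s ∈ {-3}; Q'(t) = 36(t - 2)(t + 2)(t + 4) vanishes at t ∈ {-4, -2, 2}.
Local minima of P (where P''>0): P(-3)=-9. Local minima of Q: Q(-4)=384, Q(2)=-912.
So the global minimum of psi is P(-3) + Q(2) − 1 = -9 − 912 − 1 = -922, attained at (-3, 2).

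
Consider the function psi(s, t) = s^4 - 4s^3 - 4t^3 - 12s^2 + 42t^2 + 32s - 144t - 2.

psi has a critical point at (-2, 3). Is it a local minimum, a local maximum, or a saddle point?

local minimum

The mixed partial ∂²psi/∂s∂t is 0, so the Hessian at any point is diag(psi_ss, psi_tt) = diag(12(s^2 - 2s - 2), 12(-2t + 7)).
At (-2, 3): H = diag(72, 12).
Both eigenvalues are positive, so H is positive definite: a local minimum.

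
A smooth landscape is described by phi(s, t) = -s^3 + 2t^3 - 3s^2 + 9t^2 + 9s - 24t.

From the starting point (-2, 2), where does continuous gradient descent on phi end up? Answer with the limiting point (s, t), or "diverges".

(-3, 1)

phi is separable, so gradient descent decouples: s follows -∂phi/∂s, t follows -∂phi/∂t.
∂phi/∂s = -3(s - 1)(s + 3); at s=-2 this is 9, so s decreases.
∂phi/∂t = 6(t - 1)(t + 4); at t=2 this is 36, so t decreases.
s converges to its nearest critical value -3 (a local min of the s-part); t converges to 1. The iterate converges to (-3, 1).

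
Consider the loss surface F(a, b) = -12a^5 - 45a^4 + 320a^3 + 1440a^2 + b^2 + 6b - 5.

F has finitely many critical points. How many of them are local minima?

F separates as a function of a plus a function of b, so ∇F=0 decouples.
∂F/∂a = -60a(a - 4)(a + 3)(a + 4) = 0 at a ∈ {-4, -3, 0, 4}; ∂F/∂b = 2(b + 3) = 0 at b ∈ {-3}.
The Hessian is diagonal: diag(F_aa, F_bb). Second derivatives: F_aa(-4)=1920, F_aa(-3)=-1260, F_aa(0)=2880, F_aa(4)=-13440; F_bb(-3)=2.
Local minima occur where both diagonal entries positive: (-4, -3), (0, -3). Count: 2.

2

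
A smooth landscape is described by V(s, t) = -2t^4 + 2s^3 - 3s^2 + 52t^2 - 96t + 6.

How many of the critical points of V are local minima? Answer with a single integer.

1

V separates as a function of s plus a function of t, so ∇V=0 decouples.
∂V/∂s = 6s(s - 1) = 0 at s ∈ {0, 1}; ∂V/∂t = -8(t - 3)(t - 1)(t + 4) = 0 at t ∈ {-4, 1, 3}.
The Hessian is diagonal: diag(V_ss, V_tt). Second derivatives: V_ss(0)=-6, V_ss(1)=6; V_tt(-4)=-280, V_tt(1)=80, V_tt(3)=-112.
Local minima occur where both diagonal entries positive: (1, 1). Count: 1.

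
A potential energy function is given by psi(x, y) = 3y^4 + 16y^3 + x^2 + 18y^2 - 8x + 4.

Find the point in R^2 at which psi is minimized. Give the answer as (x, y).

psi(x,y) separates as P(x) + Q(y) + 4, so its minimum is min P + min Q + 4.
P'(x) = 2x - 8 vanishes at x ∈ {4}; Q'(y) = 12y(y + 1)(y + 3) vanishes at y ∈ {-3, -1, 0}.
Local minima of P (where P''>0): P(4)=-16. Local minima of Q: Q(-3)=-27, Q(0)=0.
So the global minimum of psi is P(4) + Q(-3) + 4 = -16 − 27 + 4 = -39, attained at (4, -3).

(4, -3)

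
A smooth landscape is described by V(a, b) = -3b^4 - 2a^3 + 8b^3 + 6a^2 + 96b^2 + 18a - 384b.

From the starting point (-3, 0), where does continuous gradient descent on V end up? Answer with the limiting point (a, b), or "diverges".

V is separable, so gradient descent decouples: a follows -∂V/∂a, b follows -∂V/∂b.
∂V/∂a = -6(a - 3)(a + 1); at a=-3 this is -72, so a increases.
∂V/∂b = -12(b - 4)(b - 2)(b + 4); at b=0 this is -384, so b increases.
a converges to its nearest critical value -1 (a local min of the a-part); b converges to 2. The iterate converges to (-1, 2).

(-1, 2)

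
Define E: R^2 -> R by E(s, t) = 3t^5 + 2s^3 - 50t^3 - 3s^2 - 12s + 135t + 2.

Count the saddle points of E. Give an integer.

4

E separates as a function of s plus a function of t, so ∇E=0 decouples.
∂E/∂s = 6(s - 2)(s + 1) = 0 at s ∈ {-1, 2}; ∂E/∂t = 15(t - 3)(t - 1)(t + 1)(t + 3) = 0 at t ∈ {-3, -1, 1, 3}.
The Hessian is diagonal: diag(E_ss, E_tt). Second derivatives: E_ss(-1)=-18, E_ss(2)=18; E_tt(-3)=-720, E_tt(-1)=240, E_tt(1)=-240, E_tt(3)=720.
Saddle points occur where the two diagonal entries have opposite signs: (-1, -1), (-1, 3), (2, -3), (2, 1). Count: 4.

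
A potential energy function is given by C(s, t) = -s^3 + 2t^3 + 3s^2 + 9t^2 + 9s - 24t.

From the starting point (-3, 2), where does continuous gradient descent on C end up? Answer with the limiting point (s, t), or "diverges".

(-1, 1)

C is separable, so gradient descent decouples: s follows -∂C/∂s, t follows -∂C/∂t.
∂C/∂s = -3(s - 3)(s + 1); at s=-3 this is -36, so s increases.
∂C/∂t = 6(t - 1)(t + 4); at t=2 this is 36, so t decreases.
s converges to its nearest critical value -1 (a local min of the s-part); t converges to 1. The iterate converges to (-1, 1).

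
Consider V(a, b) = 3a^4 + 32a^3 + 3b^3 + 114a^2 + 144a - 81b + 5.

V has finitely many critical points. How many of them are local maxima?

V separates as a function of a plus a function of b, so ∇V=0 decouples.
∂V/∂a = 12(a + 1)(a + 3)(a + 4) = 0 at a ∈ {-4, -3, -1}; ∂V/∂b = 9(b - 3)(b + 3) = 0 at b ∈ {-3, 3}.
The Hessian is diagonal: diag(V_aa, V_bb). Second derivatives: V_aa(-4)=36, V_aa(-3)=-24, V_aa(-1)=72; V_bb(-3)=-54, V_bb(3)=54.
Local maxima occur where both diagonal entries negative: (-3, -3). Count: 1.

1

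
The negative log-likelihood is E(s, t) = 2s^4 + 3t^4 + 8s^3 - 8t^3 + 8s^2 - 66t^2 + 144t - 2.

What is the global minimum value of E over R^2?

E(s,t) separates as P(s) + Q(t) − 2, so its minimum is min P + min Q − 2.
P'(s) = 8s(s + 1)(s + 2) vanishes at s ∈ {-2, -1, 0}; Q'(t) = 12(t - 4)(t - 1)(t + 3) vanishes at t ∈ {-3, 1, 4}.
Local minima of P (where P''>0): P(-2)=0, P(0)=0. Local minima of Q: Q(-3)=-567, Q(4)=-224.
So the global minimum of E is P(-2) + Q(-3) − 2 = 0 − 567 − 2 = -569, attained at (-2, -3).

-569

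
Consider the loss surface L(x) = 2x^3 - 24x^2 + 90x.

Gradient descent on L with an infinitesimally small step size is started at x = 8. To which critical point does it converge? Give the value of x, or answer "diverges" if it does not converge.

L'(x) = 6(x - 5)(x - 3), so L'(8) = 90.
Gradient descent moves in the -L' direction, i.e. x is decreasing.
The nearest critical point in that direction is x = 5, where L'' = 12 > 0 (a local minimum). The iterate converges there.

5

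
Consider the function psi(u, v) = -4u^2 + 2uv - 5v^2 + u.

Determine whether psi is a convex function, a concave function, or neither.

concave

psi is quadratic, so its Hessian is the constant matrix H = [[-8, 2], [2, -10]].
det(H) = 76, tr(H) = -18.
det(H) > 0 and tr(H) < 0, so H is negative definite everywhere: concave.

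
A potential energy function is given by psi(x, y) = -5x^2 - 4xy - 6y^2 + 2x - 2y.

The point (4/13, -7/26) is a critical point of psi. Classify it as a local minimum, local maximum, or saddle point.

local maximum

The Hessian of psi is constant: H = [[-10, -4], [-4, -12]].
det(H) = (-10)·(-12) − (-4)² = 104.
det(H) > 0 and tr(H) = -22 < 0, so H is negative definite and the point is a local maximum.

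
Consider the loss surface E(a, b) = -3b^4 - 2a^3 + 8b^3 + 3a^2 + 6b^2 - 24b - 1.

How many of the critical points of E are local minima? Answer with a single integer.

E separates as a function of a plus a function of b, so ∇E=0 decouples.
∂E/∂a = -6a(a - 1) = 0 at a ∈ {0, 1}; ∂E/∂b = -12(b - 2)(b - 1)(b + 1) = 0 at b ∈ {-1, 1, 2}.
The Hessian is diagonal: diag(E_aa, E_bb). Second derivatives: E_aa(0)=6, E_aa(1)=-6; E_bb(-1)=-72, E_bb(1)=24, E_bb(2)=-36.
Local minima occur where both diagonal entries positive: (0, 1). Count: 1.

1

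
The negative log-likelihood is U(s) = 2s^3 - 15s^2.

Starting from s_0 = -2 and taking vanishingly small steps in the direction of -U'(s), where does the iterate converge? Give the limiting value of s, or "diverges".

diverges

U'(s) = 6s(s - 5), so U'(-2) = 84.
Gradient descent moves in the -U' direction, i.e. s is decreasing.
There is no critical point below s=-2, and U' keeps the same sign, so the iterate runs off to −∞.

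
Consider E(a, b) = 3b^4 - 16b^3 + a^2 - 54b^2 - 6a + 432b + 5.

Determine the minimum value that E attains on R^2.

E(a,b) separates as P(a) + Q(b) + 5, so its minimum is min P + min Q + 5.
P'(a) = 2a - 6 vanishes at a ∈ {3}; Q'(b) = 12(b - 4)(b - 3)(b + 3) vanishes at b ∈ {-3, 3, 4}.
Local minima of P (where P''>0): P(3)=-9. Local minima of Q: Q(-3)=-1107, Q(4)=608.
So the global minimum of E is P(3) + Q(-3) + 5 = -9 − 1107 + 5 = -1111, attained at (3, -3).

-1111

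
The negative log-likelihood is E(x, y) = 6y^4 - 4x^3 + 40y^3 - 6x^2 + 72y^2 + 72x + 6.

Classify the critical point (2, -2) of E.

local maximum

The mixed partial ∂²E/∂x∂y is 0, so the Hessian at any point is diag(E_xx, E_yy) = diag(-12(2x + 1), 24(3y^2 + 10y + 6)).
At (2, -2): H = diag(-60, -48).
Both eigenvalues are negative, so H is negative definite: a local maximum.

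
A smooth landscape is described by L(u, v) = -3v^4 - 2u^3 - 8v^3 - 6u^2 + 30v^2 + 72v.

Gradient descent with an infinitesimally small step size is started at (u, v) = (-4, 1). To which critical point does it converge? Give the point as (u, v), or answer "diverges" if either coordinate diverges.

L is separable, so gradient descent decouples: u follows -∂L/∂u, v follows -∂L/∂v.
∂L/∂u = -6u(u + 2); at u=-4 this is -48, so u increases.
∂L/∂v = -12(v - 2)(v + 1)(v + 3); at v=1 this is 96, so v decreases.
u converges to its nearest critical value -2 (a local min of the u-part); v converges to -1. The iterate converges to (-2, -1).

(-2, -1)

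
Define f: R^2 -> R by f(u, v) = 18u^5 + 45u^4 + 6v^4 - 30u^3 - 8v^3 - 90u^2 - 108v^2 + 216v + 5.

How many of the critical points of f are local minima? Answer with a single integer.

4

f separates as a function of u plus a function of v, so ∇f=0 decouples.
∂f/∂u = 90u(u - 1)(u + 1)(u + 2) = 0 at u ∈ {-2, -1, 0, 1}; ∂f/∂v = 24(v - 3)(v - 1)(v + 3) = 0 at v ∈ {-3, 1, 3}.
The Hessian is diagonal: diag(f_uu, f_vv). Second derivatives: f_uu(-2)=-540, f_uu(-1)=180, f_uu(0)=-180, f_uu(1)=540; f_vv(-3)=576, f_vv(1)=-192, f_vv(3)=288.
Local minima occur where both diagonal entries positive: (-1, -3), (-1, 3), (1, -3), (1, 3). Count: 4.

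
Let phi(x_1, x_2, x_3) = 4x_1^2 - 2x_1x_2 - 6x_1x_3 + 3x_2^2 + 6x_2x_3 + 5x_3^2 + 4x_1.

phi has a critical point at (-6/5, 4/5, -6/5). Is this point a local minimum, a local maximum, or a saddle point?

The Hessian is constant: H = [[8, -2, -6], [-2, 6, 6], [-6, 6, 10]].
Leading principal minors: Δ₁ = 8, Δ₂ = 44, Δ₃ = 80.
All leading minors are positive, so H is positive definite: a local minimum.

local minimum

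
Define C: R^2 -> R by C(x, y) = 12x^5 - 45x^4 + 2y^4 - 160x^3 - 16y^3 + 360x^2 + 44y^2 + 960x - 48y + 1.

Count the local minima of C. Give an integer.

4

C separates as a function of x plus a function of y, so ∇C=0 decouples.
∂C/∂x = 60(x - 4)(x - 2)(x + 1)(x + 2) = 0 at x ∈ {-2, -1, 2, 4}; ∂C/∂y = 8(y - 3)(y - 2)(y - 1) = 0 at y ∈ {1, 2, 3}.
The Hessian is diagonal: diag(C_xx, C_yy). Second derivatives: C_xx(-2)=-1440, C_xx(-1)=900, C_xx(2)=-1440, C_xx(4)=3600; C_yy(1)=16, C_yy(2)=-8, C_yy(3)=16.
Local minima occur where both diagonal entries positive: (-1, 1), (-1, 3), (4, 1), (4, 3). Count: 4.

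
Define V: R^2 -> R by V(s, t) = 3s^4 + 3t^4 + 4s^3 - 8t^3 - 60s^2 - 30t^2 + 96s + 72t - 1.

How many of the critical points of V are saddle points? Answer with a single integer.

V separates as a function of s plus a function of t, so ∇V=0 decouples.
∂V/∂s = 12(s - 2)(s - 1)(s + 4) = 0 at s ∈ {-4, 1, 2}; ∂V/∂t = 12(t - 3)(t - 1)(t + 2) = 0 at t ∈ {-2, 1, 3}.
The Hessian is diagonal: diag(V_ss, V_tt). Second derivatives: V_ss(-4)=360, V_ss(1)=-60, V_ss(2)=72; V_tt(-2)=180, V_tt(1)=-72, V_tt(3)=120.
Saddle points occur where the two diagonal entries have opposite signs: (-4, 1), (1, -2), (1, 3), (2, 1). Count: 4.

4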